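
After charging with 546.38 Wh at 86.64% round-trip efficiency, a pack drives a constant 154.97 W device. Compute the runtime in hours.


Step 1: E_discharge = eta/100 * E_charge = 86.64/100 * 546.38 = 473.38 Wh
Step 2: t = E_discharge / P = 473.38 / 154.97 = 3.055 hr

3.055 hr


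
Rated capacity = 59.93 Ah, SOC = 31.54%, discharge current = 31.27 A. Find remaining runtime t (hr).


Step 1: remaining = SOC/100 * C_total = 31.54/100 * 59.93 = 18.902 Ah
Step 2: t = remaining / I = 18.902 / 31.27 = 0.6045 hr

0.6045 hr


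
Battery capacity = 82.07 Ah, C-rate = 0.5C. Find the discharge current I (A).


At 0.5C: I = 0.5 * 82.07 Ah = 41.035 A

41.035 A


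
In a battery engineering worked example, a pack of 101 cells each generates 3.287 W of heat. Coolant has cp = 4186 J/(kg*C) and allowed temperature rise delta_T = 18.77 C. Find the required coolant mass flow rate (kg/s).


Q_total = 101 * 3.287 = 331.99 W
m_dot = Q_total / (cp * dT) = 331.99 / (4186 * 18.77) = 0.004225 kg/s

0.004225 kg/s


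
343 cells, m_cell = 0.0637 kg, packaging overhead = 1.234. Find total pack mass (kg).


m_pack = n * m_cell * overhead = 343 * 0.0637 * 1.234 = 26.96 kg

26.96 kg


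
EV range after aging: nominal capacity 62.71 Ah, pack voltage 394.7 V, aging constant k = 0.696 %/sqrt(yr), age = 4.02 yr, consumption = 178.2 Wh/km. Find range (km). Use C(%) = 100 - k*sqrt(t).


Step 1: capacity retention = 100 - 0.696 * sqrt(4.02) = 100 - 0.696 * 2.005 = 98.605%
Step 2: C_now = 62.71 * 98.605/100 = 61.835 Ah
Step 3: E_pack = V * C_now = 394.7 * 61.835 = 24406 Wh
Step 4: range = E_pack / consumption = 24406 / 178.2 = 137.0 km

137.0 km


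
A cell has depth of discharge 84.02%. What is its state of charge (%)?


SOC = 100 - DOD = 100 - 84.02 = 15.98%

15.98%


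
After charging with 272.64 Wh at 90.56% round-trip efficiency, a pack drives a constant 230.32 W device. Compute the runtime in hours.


Step 1: E_discharge = eta/100 * E_charge = 90.56/100 * 272.64 = 246.9 Wh
Step 2: t = E_discharge / P = 246.9 / 230.32 = 1.072 hr

1.072 hr


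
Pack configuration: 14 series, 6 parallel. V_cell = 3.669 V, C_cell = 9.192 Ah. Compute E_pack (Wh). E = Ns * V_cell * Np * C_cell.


E = Ns * Vcell * Np * Ccell = 14 * 3.669 * 6 * 9.192 = 2833 Wh

2833 Wh


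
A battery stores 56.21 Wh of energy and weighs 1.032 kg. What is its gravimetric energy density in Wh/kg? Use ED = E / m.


ED = E / m = 56.21 / 1.032 = 54.47 Wh/kg

54.47 Wh/kg


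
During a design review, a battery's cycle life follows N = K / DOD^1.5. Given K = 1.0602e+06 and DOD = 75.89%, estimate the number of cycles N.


DOD^1.5 = 661.11
N = K / DOD^1.5 = 1.0602e+06 / 661.11 = 1604

1604 cycles


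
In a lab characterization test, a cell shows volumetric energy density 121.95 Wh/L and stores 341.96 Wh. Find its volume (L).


V = E / ED = 341.96 / 121.95 = 2.804 L

2.804 L


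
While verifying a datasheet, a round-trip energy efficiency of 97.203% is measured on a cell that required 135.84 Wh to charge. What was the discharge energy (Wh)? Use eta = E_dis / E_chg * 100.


E_dis = eta/100 * E_chg = 97.203/100 * 135.84 = 132.0 Wh

132.0 Wh


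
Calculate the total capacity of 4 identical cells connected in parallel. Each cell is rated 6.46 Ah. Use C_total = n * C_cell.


C_total = 4 * 6.46 = 25.84 Ah

25.84 Ah


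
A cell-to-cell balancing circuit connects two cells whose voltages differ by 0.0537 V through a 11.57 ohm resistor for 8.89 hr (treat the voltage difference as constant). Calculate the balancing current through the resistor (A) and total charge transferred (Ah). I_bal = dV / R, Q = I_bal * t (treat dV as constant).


First, Ohm's law: I_bal = 0.0537 V / 11.57 ohm = 0.0046413 A
Then Q = I * t = 0.0046413 A * 8.89 hr = 0.04126 Ah

I=0.0046413 A, Q=0.04126 Ah


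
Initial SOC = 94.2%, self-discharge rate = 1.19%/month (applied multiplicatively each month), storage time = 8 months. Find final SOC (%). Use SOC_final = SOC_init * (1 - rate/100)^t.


decay = (1 - 1.19/100)^8 = 0.90867
SOC_final = 94.2 * 0.90867 = 85.60%

85.60%


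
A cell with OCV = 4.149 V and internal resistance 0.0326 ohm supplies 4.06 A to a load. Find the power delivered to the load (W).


Step 1: V_terminal = OCV - I*R = 4.149 - 4.06 * 0.0326 = 4.0166 V
Step 2: P_out = V_terminal * I = 4.0166 * 4.06 = 16.31 W

16.31 W


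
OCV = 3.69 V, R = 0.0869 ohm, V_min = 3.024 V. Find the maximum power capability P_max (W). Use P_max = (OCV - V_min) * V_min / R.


P_max = (OCV - V_min) * V_min / R = (3.69 - 3.024) * 3.024 / 0.0869 = 0.666 * 3.024 / 0.0869 = 23.18 W

23.18 W


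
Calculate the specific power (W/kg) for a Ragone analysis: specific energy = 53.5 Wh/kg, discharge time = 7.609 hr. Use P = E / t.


P_specific = E / t = 53.5 / 7.609 = 7.031 W/kg

7.031 W/kg


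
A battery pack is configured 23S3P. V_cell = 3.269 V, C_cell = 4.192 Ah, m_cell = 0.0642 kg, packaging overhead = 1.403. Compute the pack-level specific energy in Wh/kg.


Step 1: V_pack = 23 * 3.269 = 75.187 V
Step 2: C_pack = 3 * 4.192 = 12.576 Ah
Step 3: E_pack = V_pack * C_pack = 75.187 * 12.576 = 945.55 Wh
Step 4: m_pack = 23 * 3 * 0.0642 * 1.403 = 6.215 kg
Step 5: ED = E_pack / m_pack = 945.55 / 6.215 = 152.1 Wh/kg

152.1 Wh/kg


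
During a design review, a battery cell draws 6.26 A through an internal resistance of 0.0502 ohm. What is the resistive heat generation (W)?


Q = I^2 * R = 6.26^2 * 0.0502 = 1.967 W

1.967 W


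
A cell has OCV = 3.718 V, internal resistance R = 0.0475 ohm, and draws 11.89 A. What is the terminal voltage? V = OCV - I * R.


IR drop = 11.89 * 0.0475 = 0.56478 V
V = 3.718 - 0.56478 = 3.153 V

3.153 V


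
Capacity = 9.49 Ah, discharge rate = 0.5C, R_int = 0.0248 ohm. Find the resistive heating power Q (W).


Step 1: I = C_rate * capacity = 0.5 * 9.49 = 4.745 A
Step 2: Q = I^2 * R = 4.745^2 * 0.0248 = 22.515 * 0.0248 = 0.5584 W

0.5584 W


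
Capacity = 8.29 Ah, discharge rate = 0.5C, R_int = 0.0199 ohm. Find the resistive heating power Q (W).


Step 1: I = C_rate * capacity = 0.5 * 8.29 = 4.145 A
Step 2: Q = I^2 * R = 4.145^2 * 0.0199 = 17.181 * 0.0199 = 0.3419 W

0.3419 W


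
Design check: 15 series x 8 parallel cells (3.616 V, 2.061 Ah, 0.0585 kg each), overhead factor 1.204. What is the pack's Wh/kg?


Step 1: V_pack = 15 * 3.616 = 54.24 V
Step 2: C_pack = 8 * 2.061 = 16.488 Ah
Step 3: E_pack = V_pack * C_pack = 54.24 * 16.488 = 894.31 Wh
Step 4: m_pack = 15 * 8 * 0.0585 * 1.204 = 8.4521 kg
Step 5: ED = E_pack / m_pack = 894.31 / 8.4521 = 105.8 Wh/kg

105.8 Wh/kg


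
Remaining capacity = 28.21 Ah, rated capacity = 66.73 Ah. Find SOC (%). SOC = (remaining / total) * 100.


SOC% = 28.21 / 66.73 * 100 = 42.27%

42.27%


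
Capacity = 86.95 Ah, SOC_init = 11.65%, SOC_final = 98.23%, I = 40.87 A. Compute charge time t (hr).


Step 1: dSOC = 98.23% - 11.65% = 86.58%
Step 2: delta_Ah = 86.95 * 86.58 / 100 = 75.281 Ah
Step 3: t = 75.281 / 40.87 = 1.842 hr

1.842 hr


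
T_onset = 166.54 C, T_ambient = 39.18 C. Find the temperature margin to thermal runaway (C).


Safety margin = 166.54 C - 39.18 C = 127.36 C

127.36 C


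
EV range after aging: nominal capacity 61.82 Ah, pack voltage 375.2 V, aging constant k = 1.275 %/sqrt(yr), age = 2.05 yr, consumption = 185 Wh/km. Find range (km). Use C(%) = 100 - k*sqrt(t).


Step 1: capacity retention = 100 - 1.275 * sqrt(2.05) = 100 - 1.275 * 1.4318 = 98.174%
Step 2: C_now = 61.82 * 98.174/100 = 60.691 Ah
Step 3: E_pack = V * C_now = 375.2 * 60.691 = 22771 Wh
Step 4: range = E_pack / consumption = 22771 / 185 = 123.1 km

123.1 km


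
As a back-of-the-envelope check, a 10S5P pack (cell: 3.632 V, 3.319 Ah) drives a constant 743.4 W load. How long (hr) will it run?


Step 1: E_pack = Ns * V_cell * Np * C_cell = 10 * 3.632 * 5 * 3.319 = 602.73 Wh
Step 2: t = E_pack / P = 602.73 / 743.4 = 0.8108 hr

0.8108 hr


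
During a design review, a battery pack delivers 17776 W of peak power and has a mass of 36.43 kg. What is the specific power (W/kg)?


Specific power = 17776 W / 36.43 kg = 487.9 W/kg

487.9 W/kg


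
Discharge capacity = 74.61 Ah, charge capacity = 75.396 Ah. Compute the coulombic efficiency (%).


eta_c = Q_dis / Q_chg * 100 = 74.61 / 75.396 * 100 = 98.96%

98.96%


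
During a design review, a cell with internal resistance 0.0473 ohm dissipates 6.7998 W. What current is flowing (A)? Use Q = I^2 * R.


I = sqrt(Q / R) = sqrt(6.7998 / 0.0473) = sqrt(143.76) = 11.99 A

11.99 A


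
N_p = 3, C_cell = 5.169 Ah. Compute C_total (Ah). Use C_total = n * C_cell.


C_total = 3 * 5.169 = 15.507 Ah

15.507 Ah


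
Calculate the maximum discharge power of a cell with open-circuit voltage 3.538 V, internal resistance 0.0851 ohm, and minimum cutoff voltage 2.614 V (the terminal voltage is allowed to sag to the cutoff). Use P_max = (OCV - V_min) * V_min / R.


dV = OCV - V_min = 0.924 V (so I_max = dV / R)
P_max = dV * V_min / R = 0.924 * 2.614 / 0.0851 = 28.38 W

28.38 W


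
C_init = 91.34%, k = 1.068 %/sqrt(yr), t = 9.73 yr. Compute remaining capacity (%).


Step 1: sqrt(9.73 yr) = 3.1193
Step 2: drop = 1.068 * 3.1193 = 3.3314
Step 3: C_final = 91.34 - 3.3314 = 88.01%

88.01%


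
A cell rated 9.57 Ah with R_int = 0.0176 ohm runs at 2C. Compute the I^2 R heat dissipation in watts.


Step 1: I = C_rate * capacity = 2 * 9.57 = 19.14 A
Step 2: Q = I^2 * R = 19.14^2 * 0.0176 = 366.34 * 0.0176 = 6.448 W

6.448 W


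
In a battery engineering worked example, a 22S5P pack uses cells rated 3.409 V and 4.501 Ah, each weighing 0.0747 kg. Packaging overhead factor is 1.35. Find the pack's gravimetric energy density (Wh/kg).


Step 1: V_pack = 22 * 3.409 = 74.998 V
Step 2: C_pack = 5 * 4.501 = 22.505 Ah
Step 3: E_pack = V_pack * C_pack = 74.998 * 22.505 = 1687.8 Wh
Step 4: m_pack = 22 * 5 * 0.0747 * 1.35 = 11.093 kg
Step 5: ED = E_pack / m_pack = 1687.8 / 11.093 = 152.2 Wh/kg

152.2 Wh/kg


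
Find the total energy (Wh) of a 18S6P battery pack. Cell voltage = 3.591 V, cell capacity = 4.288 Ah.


V_pack = 18 * 3.591 = 64.638 V
C_pack = 6 * 4.288 = 25.728 Ah
E = V_pack * C_pack = 64.638 * 25.728 = 1663 Wh

1663 Wh


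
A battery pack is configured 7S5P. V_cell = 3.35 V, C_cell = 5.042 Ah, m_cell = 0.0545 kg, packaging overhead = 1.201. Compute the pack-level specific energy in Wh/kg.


Step 1: V_pack = 7 * 3.35 = 23.45 V
Step 2: C_pack = 5 * 5.042 = 25.21 Ah
Step 3: E_pack = V_pack * C_pack = 23.45 * 25.21 = 591.17 Wh
Step 4: m_pack = 7 * 5 * 0.0545 * 1.201 = 2.2909 kg
Step 5: ED = E_pack / m_pack = 591.17 / 2.2909 = 258.1 Wh/kg

258.1 Wh/kg


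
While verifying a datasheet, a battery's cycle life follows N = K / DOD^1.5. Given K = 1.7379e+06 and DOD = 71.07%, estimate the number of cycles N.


DOD^1.5 = 599.14
N = K / DOD^1.5 = 1.7379e+06 / 599.14 = 2901

2901 cycles


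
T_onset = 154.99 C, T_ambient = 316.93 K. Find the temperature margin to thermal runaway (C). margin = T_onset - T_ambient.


Convert: T_ambient = 316.93 K = 43.78 C
margin = 154.99 - 43.78 = 111.21 C

111.21 C


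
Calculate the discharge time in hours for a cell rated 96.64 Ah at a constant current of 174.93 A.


Runtime = 96.64 Ah / 174.93 A = 0.5524 hr

0.5524 hr


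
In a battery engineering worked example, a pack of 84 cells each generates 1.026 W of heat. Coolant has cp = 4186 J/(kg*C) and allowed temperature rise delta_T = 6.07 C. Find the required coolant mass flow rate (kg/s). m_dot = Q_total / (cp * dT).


Step 1: Total heat Q = 84 * 1.026 W = 86.184 W
Step 2: denom = cp * dT = 4186 * 6.07 = 25409
Step 3: m_dot = 86.184 / 25409 = 0.003392 kg/s

0.003392 kg/s


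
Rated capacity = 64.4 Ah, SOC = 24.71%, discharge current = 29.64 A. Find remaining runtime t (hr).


Step 1: remaining = SOC/100 * C_total = 24.71/100 * 64.4 = 15.913 Ah
Step 2: t = remaining / I = 15.913 / 29.64 = 0.5369 hr

0.5369 hr


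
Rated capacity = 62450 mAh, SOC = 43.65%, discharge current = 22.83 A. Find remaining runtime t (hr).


Convert: C_total = 62450 mAh = 62.45 Ah
Step 1: remaining = SOC/100 * C_total = 43.65/100 * 62.45 = 27.259 Ah
Step 2: t = remaining / I = 27.259 / 22.83 = 1.194 hr

1.194 hr


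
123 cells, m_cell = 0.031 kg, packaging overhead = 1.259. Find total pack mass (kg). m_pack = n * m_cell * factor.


Cell mass sum = 123 * 0.031 = 3.813 kg
With overhead 1.259: m_pack = 3.813 * 1.259 = 4.801 kg

4.801 kg


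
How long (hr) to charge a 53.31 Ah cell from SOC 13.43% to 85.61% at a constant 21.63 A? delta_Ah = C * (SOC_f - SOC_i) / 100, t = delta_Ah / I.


Step 1: dSOC = 85.61% - 13.43% = 72.18%
Step 2: delta_Ah = 53.31 * 72.18 / 100 = 38.479 Ah
Step 3: t = 38.479 / 21.63 = 1.779 hr

1.779 hr


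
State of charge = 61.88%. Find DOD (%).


Complement of SOC: DOD = 100% - 61.88% = 38.12%

38.12%


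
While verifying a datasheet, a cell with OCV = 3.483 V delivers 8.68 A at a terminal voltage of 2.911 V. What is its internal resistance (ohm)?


R = (OCV - V) / I = (3.483 - 2.911) / 8.68 = 0.06590 ohm

0.06590 ohm


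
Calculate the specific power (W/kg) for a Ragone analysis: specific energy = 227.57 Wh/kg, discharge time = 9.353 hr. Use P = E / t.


P_specific = E / t = 227.57 / 9.353 = 24.33 W/kg

24.33 W/kg


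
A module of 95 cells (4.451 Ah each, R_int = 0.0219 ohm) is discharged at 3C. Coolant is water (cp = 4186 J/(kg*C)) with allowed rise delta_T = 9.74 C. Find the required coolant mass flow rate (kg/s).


Step 1: I = 3 * 4.451 = 13.353 A
Step 2: Q_cell = I^2 * R = 13.353^2 * 0.0219 = 3.9048 W
Step 3: Q_total = 95 * 3.9048 = 370.96 W
Step 4: m_dot = Q_total / (cp * dT) = 370.96 / (4186 * 9.74) = 0.009098 kg/s

0.009098 kg/s


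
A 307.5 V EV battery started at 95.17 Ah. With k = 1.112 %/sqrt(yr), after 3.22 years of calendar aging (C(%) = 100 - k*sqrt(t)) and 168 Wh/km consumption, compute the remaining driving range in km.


Step 1: capacity retention = 100 - 1.112 * sqrt(3.22) = 100 - 1.112 * 1.7944 = 98.005%
Step 2: C_now = 95.17 * 98.005/100 = 93.271 Ah
Step 3: E_pack = V * C_now = 307.5 * 93.271 = 28681 Wh
Step 4: range = E_pack / consumption = 28681 / 168 = 170.7 km

170.7 km


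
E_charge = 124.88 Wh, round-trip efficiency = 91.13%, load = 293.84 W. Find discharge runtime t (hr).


Step 1: E_discharge = eta/100 * E_charge = 91.13/100 * 124.88 = 113.8 Wh
Step 2: t = E_discharge / P = 113.8 / 293.84 = 0.3873 hr

0.3873 hr


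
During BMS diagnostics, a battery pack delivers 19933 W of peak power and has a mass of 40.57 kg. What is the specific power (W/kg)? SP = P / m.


SP = P / m = 19933 / 40.57 = 491.3 W/kg

491.3 W/kg


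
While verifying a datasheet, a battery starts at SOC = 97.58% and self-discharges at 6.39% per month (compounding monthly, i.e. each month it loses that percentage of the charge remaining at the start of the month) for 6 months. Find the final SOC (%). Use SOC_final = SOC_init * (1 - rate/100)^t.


Monthly retention factor = 1 - 6.39/100 = 0.9361
Over 6 months: factor^6 = 0.67287
SOC_final = 97.58 * 0.67287 = 65.66%

65.66%


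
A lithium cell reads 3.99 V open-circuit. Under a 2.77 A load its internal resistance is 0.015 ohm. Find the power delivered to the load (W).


Step 1: V_terminal = OCV - I*R = 3.99 - 2.77 * 0.015 = 3.9485 V
Step 2: P_out = V_terminal * I = 3.9485 * 2.77 = 10.94 W

10.94 W


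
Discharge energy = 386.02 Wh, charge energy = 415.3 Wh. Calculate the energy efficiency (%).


Round-trip efficiency = 386.02/415.3 * 100% = 92.95%

92.95%


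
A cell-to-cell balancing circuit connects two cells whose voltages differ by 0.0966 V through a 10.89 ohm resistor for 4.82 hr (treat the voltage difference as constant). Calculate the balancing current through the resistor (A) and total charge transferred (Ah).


I_bal = dV / R = 0.0966 / 10.89 = 0.0088705 A
Q = I_bal * t = 0.0088705 * 4.82 = 0.04276 Ah

I=0.0088705 A, Q=0.04276 Ah


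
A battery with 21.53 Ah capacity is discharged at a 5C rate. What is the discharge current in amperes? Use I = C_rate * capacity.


At 5C: I = 5 * 21.53 Ah = 107.65 A

107.65 A


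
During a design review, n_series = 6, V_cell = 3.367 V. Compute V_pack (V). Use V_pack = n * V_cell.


V_pack = n * V_cell = 6 * 3.367 = 20.202 V

20.202 V


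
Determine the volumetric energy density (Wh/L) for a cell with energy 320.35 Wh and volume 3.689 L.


ED = E / V = 320.35 / 3.689 = 86.84 Wh/L

86.84 Wh/L


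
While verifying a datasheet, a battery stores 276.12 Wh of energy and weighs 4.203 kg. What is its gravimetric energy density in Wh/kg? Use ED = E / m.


ED = E / m = 276.12 / 4.203 = 65.70 Wh/kg

65.70 Wh/kg


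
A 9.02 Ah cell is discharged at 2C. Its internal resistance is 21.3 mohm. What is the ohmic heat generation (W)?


Convert: R = 21.3 mohm = 0.0213 ohm
Step 1: I = C_rate * capacity = 2 * 9.02 = 18.04 A
Step 2: Q = I^2 * R = 18.04^2 * 0.0213 = 325.44 * 0.0213 = 6.932 W

6.932 W


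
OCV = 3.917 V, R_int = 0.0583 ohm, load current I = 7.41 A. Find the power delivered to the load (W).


Step 1: V_terminal = OCV - I*R = 3.917 - 7.41 * 0.0583 = 3.485 V
Step 2: P_out = V_terminal * I = 3.485 * 7.41 = 25.82 W

25.82 W


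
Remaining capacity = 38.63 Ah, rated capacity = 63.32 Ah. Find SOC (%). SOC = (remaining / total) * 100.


SOC% = 38.63 / 63.32 * 100 = 61.01%

61.01%


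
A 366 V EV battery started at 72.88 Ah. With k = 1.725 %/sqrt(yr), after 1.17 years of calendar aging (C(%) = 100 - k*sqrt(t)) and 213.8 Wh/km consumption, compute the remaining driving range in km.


Step 1: capacity retention = 100 - 1.725 * sqrt(1.17) = 100 - 1.725 * 1.0817 = 98.134%
Step 2: C_now = 72.88 * 98.134/100 = 71.52 Ah
Step 3: E_pack = V * C_now = 366 * 71.52 = 26176 Wh
Step 4: range = E_pack / consumption = 26176 / 213.8 = 122.4 km

122.4 km


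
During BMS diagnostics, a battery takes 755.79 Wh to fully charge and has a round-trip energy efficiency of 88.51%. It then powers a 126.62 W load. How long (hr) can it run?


Step 1: E_discharge = eta/100 * E_charge = 88.51/100 * 755.79 = 668.95 Wh
Step 2: t = E_discharge / P = 668.95 / 126.62 = 5.283 hr

5.283 hr


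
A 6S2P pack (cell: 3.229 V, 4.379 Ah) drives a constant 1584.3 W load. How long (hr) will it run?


Step 1: E_pack = Ns * V_cell * Np * C_cell = 6 * 3.229 * 2 * 4.379 = 169.68 Wh
Step 2: t = E_pack / P = 169.68 / 1584.3 = 0.1071 hr

0.1071 hr


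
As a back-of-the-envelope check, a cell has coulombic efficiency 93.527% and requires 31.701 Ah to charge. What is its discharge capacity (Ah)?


Q_dis = eta/100 * Q_chg = 93.527/100 * 31.701 = 29.65 Ah

29.65 Ah


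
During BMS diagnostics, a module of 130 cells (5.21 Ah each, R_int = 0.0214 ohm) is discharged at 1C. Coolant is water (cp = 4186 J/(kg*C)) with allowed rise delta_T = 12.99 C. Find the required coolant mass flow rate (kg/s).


Step 1: I = 1 * 5.21 = 5.21 A
Step 2: Q_cell = I^2 * R = 5.21^2 * 0.0214 = 0.58088 W
Step 3: Q_total = 130 * 0.58088 = 75.514 W
Step 4: m_dot = Q_total / (cp * dT) = 75.514 / (4186 * 12.99) = 0.001389 kg/s

0.001389 kg/s


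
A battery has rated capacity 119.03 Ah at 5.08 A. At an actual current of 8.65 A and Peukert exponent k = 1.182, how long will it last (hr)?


t_rated = C / I_rated = 119.03 / 5.08 = 23.431 hr
(I_rated/I)^k = (0.58728)^1.182 = 0.53306
t = t_rated * (I_rated/I)^k = 23.431 * 0.53306 = 12.49 hr

12.49 hr


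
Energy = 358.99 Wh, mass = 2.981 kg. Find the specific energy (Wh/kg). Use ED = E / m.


ED = E / m = 358.99 / 2.981 = 120.4 Wh/kg

120.4 Wh/kg


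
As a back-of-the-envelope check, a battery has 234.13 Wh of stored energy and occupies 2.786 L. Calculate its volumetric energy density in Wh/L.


ED = E / V = 234.13 / 2.786 = 84.04 Wh/L

84.04 Wh/L


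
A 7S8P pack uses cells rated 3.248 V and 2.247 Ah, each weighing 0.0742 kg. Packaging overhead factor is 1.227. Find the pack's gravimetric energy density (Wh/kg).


Step 1: V_pack = 7 * 3.248 = 22.736 V
Step 2: C_pack = 8 * 2.247 = 17.976 Ah
Step 3: E_pack = V_pack * C_pack = 22.736 * 17.976 = 408.7 Wh
Step 4: m_pack = 7 * 8 * 0.0742 * 1.227 = 5.0984 kg
Step 5: ED = E_pack / m_pack = 408.7 / 5.0984 = 80.16 Wh/kg

80.16 Wh/kg


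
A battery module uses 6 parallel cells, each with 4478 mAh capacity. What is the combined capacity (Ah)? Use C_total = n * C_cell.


Convert: C_cell = 4478 mAh = 4.478 Ah
C_total = 6 * 4.478 = 26.868 Ah

26.868 Ah


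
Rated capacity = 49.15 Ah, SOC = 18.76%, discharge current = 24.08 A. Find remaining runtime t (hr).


Step 1: remaining = SOC/100 * C_total = 18.76/100 * 49.15 = 9.2205 Ah
Step 2: t = remaining / I = 9.2205 / 24.08 = 0.3829 hr

0.3829 hr


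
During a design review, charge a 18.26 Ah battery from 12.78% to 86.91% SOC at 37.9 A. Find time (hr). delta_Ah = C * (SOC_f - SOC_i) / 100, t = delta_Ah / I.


delta_Ah = 18.26 * (86.91 - 12.78) / 100 = 13.536 Ah
t = delta_Ah / I = 13.536 / 37.9 = 0.3572 hr

0.3572 hr


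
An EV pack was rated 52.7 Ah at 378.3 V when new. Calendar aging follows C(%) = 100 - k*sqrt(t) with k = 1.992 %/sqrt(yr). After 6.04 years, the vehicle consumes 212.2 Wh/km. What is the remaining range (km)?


Step 1: capacity retention = 100 - 1.992 * sqrt(6.04) = 100 - 1.992 * 2.4576 = 95.104%
Step 2: C_now = 52.7 * 95.104/100 = 50.12 Ah
Step 3: E_pack = V * C_now = 378.3 * 50.12 = 18960 Wh
Step 4: range = E_pack / consumption = 18960 / 212.2 = 89.35 km

89.35 km


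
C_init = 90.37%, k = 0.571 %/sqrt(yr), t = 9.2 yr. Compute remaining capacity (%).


Step 1: sqrt(9.2 yr) = 3.0332
Step 2: drop = 0.571 * 3.0332 = 1.732
Step 3: C_final = 90.37 - 1.732 = 88.64%

88.64%


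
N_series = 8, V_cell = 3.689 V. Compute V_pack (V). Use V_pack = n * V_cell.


With 8 cells in series at 3.689 V each, V_pack = 29.512 V

29.512 V


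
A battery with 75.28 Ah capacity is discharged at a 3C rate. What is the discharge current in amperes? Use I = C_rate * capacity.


At 3C: I = 3 * 75.28 Ah = 225.84 A

225.84 A


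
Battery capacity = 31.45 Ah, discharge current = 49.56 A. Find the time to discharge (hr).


Runtime = 31.45 Ah / 49.56 A = 0.6346 hr

0.6346 hr


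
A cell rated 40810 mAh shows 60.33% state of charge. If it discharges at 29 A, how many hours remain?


Convert: C_total = 40810 mAh = 40.81 Ah
Step 1: remaining = SOC/100 * C_total = 60.33/100 * 40.81 = 24.621 Ah
Step 2: t = remaining / I = 24.621 / 29 = 0.8490 hr

0.8490 hr


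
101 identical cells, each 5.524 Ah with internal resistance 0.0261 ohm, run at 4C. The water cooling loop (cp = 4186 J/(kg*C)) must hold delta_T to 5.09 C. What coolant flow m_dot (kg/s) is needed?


Step 1: I = 4 * 5.524 = 22.096 A
Step 2: Q_cell = I^2 * R = 22.096^2 * 0.0261 = 12.743 W
Step 3: Q_total = 101 * 12.743 = 1287 W
Step 4: m_dot = Q_total / (cp * dT) = 1287 / (4186 * 5.09) = 0.06040 kg/s

0.06040 kg/s


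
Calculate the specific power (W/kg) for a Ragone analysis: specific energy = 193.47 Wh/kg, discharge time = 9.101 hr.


Specific power = 193.47 Wh/kg / 9.101 hr = 21.26 W/kg

21.26 W/kg


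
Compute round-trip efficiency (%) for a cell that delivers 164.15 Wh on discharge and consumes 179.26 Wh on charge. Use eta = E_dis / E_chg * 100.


eta_e = E_dis / E_chg * 100 = 164.15 / 179.26 * 100 = 91.57%

91.57%


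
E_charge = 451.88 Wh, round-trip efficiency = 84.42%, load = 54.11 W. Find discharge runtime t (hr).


Step 1: E_discharge = eta/100 * E_charge = 84.42/100 * 451.88 = 381.48 Wh
Step 2: t = E_discharge / P = 381.48 / 54.11 = 7.050 hr

7.050 hr


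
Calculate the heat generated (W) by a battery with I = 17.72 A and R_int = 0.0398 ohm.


Q = I^2 * R = 17.72^2 * 0.0398 = 12.50 W

12.50 W


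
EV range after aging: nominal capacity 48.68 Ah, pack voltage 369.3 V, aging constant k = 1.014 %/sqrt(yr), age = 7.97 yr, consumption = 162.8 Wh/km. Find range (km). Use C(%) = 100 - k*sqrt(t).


Step 1: capacity retention = 100 - 1.014 * sqrt(7.97) = 100 - 1.014 * 2.8231 = 97.137%
Step 2: C_now = 48.68 * 97.137/100 = 47.286 Ah
Step 3: E_pack = V * C_now = 369.3 * 47.286 = 17463 Wh
Step 4: range = E_pack / consumption = 17463 / 162.8 = 107.3 km

107.3 km


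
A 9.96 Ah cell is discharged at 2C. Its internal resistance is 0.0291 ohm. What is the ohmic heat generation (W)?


Step 1: I = C_rate * capacity = 2 * 9.96 = 19.92 A
Step 2: Q = I^2 * R = 19.92^2 * 0.0291 = 396.81 * 0.0291 = 11.55 W

11.55 W


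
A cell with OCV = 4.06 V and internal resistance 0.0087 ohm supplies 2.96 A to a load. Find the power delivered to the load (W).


Step 1: V_terminal = OCV - I*R = 4.06 - 2.96 * 0.0087 = 4.0342 V
Step 2: P_out = V_terminal * I = 4.0342 * 2.96 = 11.94 W

11.94 W


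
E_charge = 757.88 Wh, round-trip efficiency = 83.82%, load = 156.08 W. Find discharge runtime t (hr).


Step 1: E_discharge = eta/100 * E_charge = 83.82/100 * 757.88 = 635.26 Wh
Step 2: t = E_discharge / P = 635.26 / 156.08 = 4.070 hr

4.070 hr


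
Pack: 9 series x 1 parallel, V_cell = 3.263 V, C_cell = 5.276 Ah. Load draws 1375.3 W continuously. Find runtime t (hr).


Step 1: E_pack = Ns * V_cell * Np * C_cell = 9 * 3.263 * 1 * 5.276 = 154.94 Wh
Step 2: t = E_pack / P = 154.94 / 1375.3 = 0.1127 hr

0.1127 hr


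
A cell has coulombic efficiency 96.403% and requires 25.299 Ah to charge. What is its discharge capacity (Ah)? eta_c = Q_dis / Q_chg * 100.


Q_dis = eta/100 * Q_chg = 96.403/100 * 25.299 = 24.39 Ah

24.39 Ah


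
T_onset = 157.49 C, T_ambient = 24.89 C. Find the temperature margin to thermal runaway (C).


margin = T_onset - T_ambient = 157.49 - 24.89 = 132.6 C

132.6 C


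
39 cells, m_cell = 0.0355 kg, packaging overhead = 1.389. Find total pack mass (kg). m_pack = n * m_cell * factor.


m_pack = n * m_cell * overhead = 39 * 0.0355 * 1.389 = 1.923 kg

1.923 kg


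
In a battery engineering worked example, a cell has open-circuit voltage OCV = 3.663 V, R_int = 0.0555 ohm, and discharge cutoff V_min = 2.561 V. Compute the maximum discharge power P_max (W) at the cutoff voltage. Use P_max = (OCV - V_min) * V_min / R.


dV = OCV - V_min = 1.102 V (so I_max = dV / R)
P_max = dV * V_min / R = 1.102 * 2.561 / 0.0555 = 50.85 W

50.85 W


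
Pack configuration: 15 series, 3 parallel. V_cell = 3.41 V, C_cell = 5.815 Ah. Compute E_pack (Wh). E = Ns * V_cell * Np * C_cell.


V_pack = 15 * 3.41 = 51.15 V
C_pack = 3 * 5.815 = 17.445 Ah
E = V_pack * C_pack = 51.15 * 17.445 = 892.3 Wh

892.3 Wh


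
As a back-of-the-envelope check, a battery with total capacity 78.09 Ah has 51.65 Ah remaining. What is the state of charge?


SOC = (remaining / total) * 100 = (51.65 / 78.09) * 100 = 66.14%

66.14%


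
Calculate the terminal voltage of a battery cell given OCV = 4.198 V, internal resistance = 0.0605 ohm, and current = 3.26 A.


V = OCV - I*R = 4.198 - 3.26 * 0.0605 = 4.001 V

4.001 V


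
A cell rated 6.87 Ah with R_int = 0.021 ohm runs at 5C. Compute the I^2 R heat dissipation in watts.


Step 1: I = C_rate * capacity = 5 * 6.87 = 34.35 A
Step 2: Q = I^2 * R = 34.35^2 * 0.021 = 1179.9 * 0.021 = 24.78 W

24.78 W


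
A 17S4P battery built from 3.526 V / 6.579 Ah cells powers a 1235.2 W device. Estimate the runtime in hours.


Step 1: E_pack = Ns * V_cell * Np * C_cell = 17 * 3.526 * 4 * 6.579 = 1577.4 Wh
Step 2: t = E_pack / P = 1577.4 / 1235.2 = 1.277 hr

1.277 hr


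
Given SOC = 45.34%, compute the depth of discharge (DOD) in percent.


DOD = 100 - SOC = 100 - 45.34 = 54.66%

54.66%


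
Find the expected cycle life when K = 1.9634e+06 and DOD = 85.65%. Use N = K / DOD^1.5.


Step 1: DOD^1.5 = 85.65^1.5 = 792.67
Step 2: N = 1.9634e+06 / 792.67 = 2477 cycles

2477 cycles


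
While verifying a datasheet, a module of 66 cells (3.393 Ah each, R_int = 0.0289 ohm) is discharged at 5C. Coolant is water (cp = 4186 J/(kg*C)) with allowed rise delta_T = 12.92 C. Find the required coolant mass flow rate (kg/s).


Step 1: I = 5 * 3.393 = 16.965 A
Step 2: Q_cell = I^2 * R = 16.965^2 * 0.0289 = 8.3177 W
Step 3: Q_total = 66 * 8.3177 = 548.97 W
Step 4: m_dot = Q_total / (cp * dT) = 548.97 / (4186 * 12.92) = 0.01015 kg/s

0.01015 kg/s


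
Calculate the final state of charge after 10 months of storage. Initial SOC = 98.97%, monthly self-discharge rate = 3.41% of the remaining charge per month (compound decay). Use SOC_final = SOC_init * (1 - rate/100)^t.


Monthly retention factor = 1 - 3.41/100 = 0.9659
Over 10 months: factor^10 = 0.70684
SOC_final = 98.97 * 0.70684 = 69.96%

69.96%


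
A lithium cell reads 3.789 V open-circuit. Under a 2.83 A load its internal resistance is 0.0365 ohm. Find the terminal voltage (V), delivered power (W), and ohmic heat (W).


Step 1: V_terminal = OCV - I*R = 3.789 - 2.83 * 0.0365 = 3.6857 V
Step 2: P_out = V_terminal * I = 3.6857 * 2.83 = 10.43 W
Step 3: Q = I^2 * R = 2.83^2 * 0.0365 = 0.2923 W

V=3.6857 V, P=10.43 W, Q=0.2923 W


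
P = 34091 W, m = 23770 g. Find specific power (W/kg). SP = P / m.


Convert: m = 23770 g = 23.77 kg
SP = P / m = 34091 / 23.77 = 1434 W/kg

1434 W/kg


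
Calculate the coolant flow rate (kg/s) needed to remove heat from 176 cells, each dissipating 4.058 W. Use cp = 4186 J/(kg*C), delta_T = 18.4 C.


Step 1: Total heat Q = 176 * 4.058 W = 714.21 W
Step 2: denom = cp * dT = 4186 * 18.4 = 77022
Step 3: m_dot = 714.21 / 77022 = 0.009273 kg/s

0.009273 kg/s


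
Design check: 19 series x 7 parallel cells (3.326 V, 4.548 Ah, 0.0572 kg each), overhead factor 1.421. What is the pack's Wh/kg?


Step 1: V_pack = 19 * 3.326 = 63.194 V
Step 2: C_pack = 7 * 4.548 = 31.836 Ah
Step 3: E_pack = V_pack * C_pack = 63.194 * 31.836 = 2011.8 Wh
Step 4: m_pack = 19 * 7 * 0.0572 * 1.421 = 10.81 kg
Step 5: ED = E_pack / m_pack = 2011.8 / 10.81 = 186.1 Wh/kg

186.1 Wh/kg


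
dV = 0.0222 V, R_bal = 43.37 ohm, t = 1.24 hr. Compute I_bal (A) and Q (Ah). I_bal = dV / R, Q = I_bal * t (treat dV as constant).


I_bal = dV / R = 0.0222 / 43.37 = 5.1187e-04 A
Q = I_bal * t = 5.1187e-04 * 1.24 = 6.347e-04 Ah

I=5.1187e-04 A, Q=6.347e-04 Ah


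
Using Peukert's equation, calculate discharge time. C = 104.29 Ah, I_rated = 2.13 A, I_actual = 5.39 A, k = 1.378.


t_rated = C / I_rated = 104.29 / 2.13 = 48.962 hr
(I_rated/I)^k = (0.39518)^1.378 = 0.27822
t = t_rated * (I_rated/I)^k = 48.962 * 0.27822 = 13.62 hr

13.62 hr


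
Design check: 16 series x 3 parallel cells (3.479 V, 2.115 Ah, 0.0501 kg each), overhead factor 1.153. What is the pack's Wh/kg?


Step 1: V_pack = 16 * 3.479 = 55.664 V
Step 2: C_pack = 3 * 2.115 = 6.345 Ah
Step 3: E_pack = V_pack * C_pack = 55.664 * 6.345 = 353.19 Wh
Step 4: m_pack = 16 * 3 * 0.0501 * 1.153 = 2.7727 kg
Step 5: ED = E_pack / m_pack = 353.19 / 2.7727 = 127.4 Wh/kg

127.4 Wh/kg


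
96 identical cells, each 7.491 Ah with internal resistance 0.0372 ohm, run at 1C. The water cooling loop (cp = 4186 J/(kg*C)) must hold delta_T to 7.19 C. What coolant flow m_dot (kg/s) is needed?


Step 1: I = 1 * 7.491 = 7.491 A
Step 2: Q_cell = I^2 * R = 7.491^2 * 0.0372 = 2.0875 W
Step 3: Q_total = 96 * 2.0875 = 200.4 W
Step 4: m_dot = Q_total / (cp * dT) = 200.4 / (4186 * 7.19) = 0.006658 kg/s

0.006658 kg/s


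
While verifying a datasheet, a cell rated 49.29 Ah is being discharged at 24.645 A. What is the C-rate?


C_rate = I / capacity = 24.645 / 49.29 = 0.5C

0.5C


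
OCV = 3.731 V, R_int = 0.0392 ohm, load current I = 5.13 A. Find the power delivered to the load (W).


Step 1: V_terminal = OCV - I*R = 3.731 - 5.13 * 0.0392 = 3.5299 V
Step 2: P_out = V_terminal * I = 3.5299 * 5.13 = 18.11 W

18.11 W


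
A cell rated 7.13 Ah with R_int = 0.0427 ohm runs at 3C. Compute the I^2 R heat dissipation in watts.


Step 1: I = C_rate * capacity = 3 * 7.13 = 21.39 A
Step 2: Q = I^2 * R = 21.39^2 * 0.0427 = 457.53 * 0.0427 = 19.54 W

19.54 W


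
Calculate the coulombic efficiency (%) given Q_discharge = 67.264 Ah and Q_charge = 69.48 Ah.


eta_c = Q_dis / Q_chg * 100 = 67.264 / 69.48 * 100 = 96.81%

96.81%


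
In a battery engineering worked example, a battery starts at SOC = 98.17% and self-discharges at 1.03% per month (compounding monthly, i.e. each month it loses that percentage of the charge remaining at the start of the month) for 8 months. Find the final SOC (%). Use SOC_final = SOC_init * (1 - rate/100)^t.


Monthly retention factor = 1 - 1.03/100 = 0.9897
Over 8 months: factor^8 = 0.92051
SOC_final = 98.17 * 0.92051 = 90.37%

90.37%


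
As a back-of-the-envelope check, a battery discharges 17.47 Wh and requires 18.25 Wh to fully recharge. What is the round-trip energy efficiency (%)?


eta_e = E_dis / E_chg * 100 = 17.47 / 18.25 * 100 = 95.73%

95.73%


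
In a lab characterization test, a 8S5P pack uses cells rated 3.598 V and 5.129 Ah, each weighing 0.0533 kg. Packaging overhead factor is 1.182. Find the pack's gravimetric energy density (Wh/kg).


Step 1: V_pack = 8 * 3.598 = 28.784 V
Step 2: C_pack = 5 * 5.129 = 25.645 Ah
Step 3: E_pack = V_pack * C_pack = 28.784 * 25.645 = 738.17 Wh
Step 4: m_pack = 8 * 5 * 0.0533 * 1.182 = 2.52 kg
Step 5: ED = E_pack / m_pack = 738.17 / 2.52 = 292.9 Wh/kg

292.9 Wh/kg


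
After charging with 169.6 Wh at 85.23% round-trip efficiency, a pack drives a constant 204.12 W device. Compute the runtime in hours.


Step 1: E_discharge = eta/100 * E_charge = 85.23/100 * 169.6 = 144.55 Wh
Step 2: t = E_discharge / P = 144.55 / 204.12 = 0.7082 hr

0.7082 hr


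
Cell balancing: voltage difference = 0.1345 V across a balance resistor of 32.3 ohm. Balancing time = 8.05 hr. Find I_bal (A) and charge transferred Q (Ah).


First, Ohm's law: I_bal = 0.1345 V / 32.3 ohm = 0.0041641 A
Then Q = I * t = 0.0041641 A * 8.05 hr = 0.03352 Ah

I=0.0041641 A, Q=0.03352 Ah


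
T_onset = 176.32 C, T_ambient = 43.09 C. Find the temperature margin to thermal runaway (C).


Safety margin = 176.32 C - 43.09 C = 133.23 C

133.23 C


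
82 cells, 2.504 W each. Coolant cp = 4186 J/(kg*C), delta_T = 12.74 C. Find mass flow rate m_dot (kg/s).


Step 1: Total heat Q = 82 * 2.504 W = 205.33 W
Step 2: denom = cp * dT = 4186 * 12.74 = 53330
Step 3: m_dot = 205.33 / 53330 = 0.003850 kg/s

0.003850 kg/s


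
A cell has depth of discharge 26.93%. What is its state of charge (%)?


SOC = 100 - DOD = 100 - 26.93 = 73.07%

73.07%


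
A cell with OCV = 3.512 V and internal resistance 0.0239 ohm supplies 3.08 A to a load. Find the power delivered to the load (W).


Step 1: V_terminal = OCV - I*R = 3.512 - 3.08 * 0.0239 = 3.4384 V
Step 2: P_out = V_terminal * I = 3.4384 * 3.08 = 10.59 W

10.59 W


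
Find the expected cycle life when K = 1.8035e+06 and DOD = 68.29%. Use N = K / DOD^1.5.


DOD^1.5 = 564.33
N = K / DOD^1.5 = 1.8035e+06 / 564.33 = 3196

3196 cycles


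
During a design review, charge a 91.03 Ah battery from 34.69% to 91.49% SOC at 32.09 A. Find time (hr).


Step 1: dSOC = 91.49% - 34.69% = 56.8%
Step 2: delta_Ah = 91.03 * 56.8 / 100 = 51.705 Ah
Step 3: t = 51.705 / 32.09 = 1.611 hr

1.611 hr


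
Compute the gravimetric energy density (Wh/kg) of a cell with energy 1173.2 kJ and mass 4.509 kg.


Convert: E = 1173.2 kJ = 325.89 Wh
ED = E / m = 325.89 / 4.509 = 72.28 Wh/kg

72.28 Wh/kg


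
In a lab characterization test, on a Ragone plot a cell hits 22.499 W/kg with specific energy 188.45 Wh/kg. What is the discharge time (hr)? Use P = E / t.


t = E / P = 188.45 / 22.499 = 8.376 hr

8.376 hr


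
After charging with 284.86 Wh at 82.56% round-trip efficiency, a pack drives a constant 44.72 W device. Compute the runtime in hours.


Step 1: E_discharge = eta/100 * E_charge = 82.56/100 * 284.86 = 235.18 Wh
Step 2: t = E_discharge / P = 235.18 / 44.72 = 5.259 hr

5.259 hr


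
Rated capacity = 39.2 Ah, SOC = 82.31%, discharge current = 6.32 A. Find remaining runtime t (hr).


Step 1: remaining = SOC/100 * C_total = 82.31/100 * 39.2 = 32.266 Ah
Step 2: t = remaining / I = 32.266 / 6.32 = 5.105 hr

5.105 hr


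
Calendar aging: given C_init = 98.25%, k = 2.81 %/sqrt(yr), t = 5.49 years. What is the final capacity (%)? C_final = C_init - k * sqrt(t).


sqrt(t) = sqrt(5.49) = 2.3431
C_final = 98.25 - 2.81 * 2.3431 = 91.67%

91.67%


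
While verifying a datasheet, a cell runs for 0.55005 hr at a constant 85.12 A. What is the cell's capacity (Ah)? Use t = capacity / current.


C = I * t = 85.12 * 0.55005 = 46.82 Ah

46.82 Ah


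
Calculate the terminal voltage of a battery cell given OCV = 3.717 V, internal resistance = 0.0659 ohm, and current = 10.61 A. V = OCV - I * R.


V = OCV - I*R = 3.717 - 10.61 * 0.0659 = 3.018 V

3.018 V


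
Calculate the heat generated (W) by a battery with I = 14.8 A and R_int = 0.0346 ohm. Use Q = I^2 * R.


Q = I^2 * R = 14.8^2 * 0.0346 = 7.579 W

7.579 W


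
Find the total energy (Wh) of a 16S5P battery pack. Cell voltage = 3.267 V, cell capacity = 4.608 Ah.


V_pack = 16 * 3.267 = 52.272 V
C_pack = 5 * 4.608 = 23.04 Ah
E = V_pack * C_pack = 52.272 * 23.04 = 1204 Wh

1204 Wh


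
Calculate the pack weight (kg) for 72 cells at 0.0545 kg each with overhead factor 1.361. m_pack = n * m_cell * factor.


m_pack = n * m_cell * overhead = 72 * 0.0545 * 1.361 = 5.341 kg

5.341 kg


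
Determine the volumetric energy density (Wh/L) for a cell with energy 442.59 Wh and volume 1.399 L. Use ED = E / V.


ED = E / V = 442.59 / 1.399 = 316.4 Wh/L

316.4 Wh/L


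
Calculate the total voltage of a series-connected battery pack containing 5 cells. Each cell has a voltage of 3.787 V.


Series voltages add: 5 * 3.787 V = 18.935 V

18.935 V


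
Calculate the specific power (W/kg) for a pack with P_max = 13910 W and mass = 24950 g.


Convert: m = 24950 g = 24.95 kg
Specific power = 13910 W / 24.95 kg = 557.5 W/kg

557.5 W/kg


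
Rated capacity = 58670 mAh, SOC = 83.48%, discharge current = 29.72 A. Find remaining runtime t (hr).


Convert: C_total = 58670 mAh = 58.67 Ah
Step 1: remaining = SOC/100 * C_total = 83.48/100 * 58.67 = 48.978 Ah
Step 2: t = remaining / I = 48.978 / 29.72 = 1.648 hr

1.648 hr


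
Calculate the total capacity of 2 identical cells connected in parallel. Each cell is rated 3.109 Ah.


Parallel capacities add: 2 * 3.109 Ah = 6.218 Ah

6.218 Ah


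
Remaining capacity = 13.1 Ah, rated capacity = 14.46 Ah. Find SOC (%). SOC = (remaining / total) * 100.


SOC% = 13.1 / 14.46 * 100 = 90.59%

90.59%


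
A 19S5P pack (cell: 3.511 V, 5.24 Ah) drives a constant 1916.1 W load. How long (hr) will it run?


Step 1: E_pack = Ns * V_cell * Np * C_cell = 19 * 3.511 * 5 * 5.24 = 1747.8 Wh
Step 2: t = E_pack / P = 1747.8 / 1916.1 = 0.9122 hr

0.9122 hr


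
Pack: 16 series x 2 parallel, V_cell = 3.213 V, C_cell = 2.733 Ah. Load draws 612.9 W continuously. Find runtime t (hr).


Step 1: E_pack = Ns * V_cell * Np * C_cell = 16 * 3.213 * 2 * 2.733 = 281 Wh
Step 2: t = E_pack / P = 281 / 612.9 = 0.4585 hr

0.4585 hr


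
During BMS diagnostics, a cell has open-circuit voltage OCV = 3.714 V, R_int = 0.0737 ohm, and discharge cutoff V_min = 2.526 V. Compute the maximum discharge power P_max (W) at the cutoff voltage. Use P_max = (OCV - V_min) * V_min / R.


dV = OCV - V_min = 1.188 V (so I_max = dV / R)
P_max = dV * V_min / R = 1.188 * 2.526 / 0.0737 = 40.72 W

40.72 W


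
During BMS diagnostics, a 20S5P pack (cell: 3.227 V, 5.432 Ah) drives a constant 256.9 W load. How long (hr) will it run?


Step 1: E_pack = Ns * V_cell * Np * C_cell = 20 * 3.227 * 5 * 5.432 = 1752.9 Wh
Step 2: t = E_pack / P = 1752.9 / 256.9 = 6.823 hr

6.823 hr


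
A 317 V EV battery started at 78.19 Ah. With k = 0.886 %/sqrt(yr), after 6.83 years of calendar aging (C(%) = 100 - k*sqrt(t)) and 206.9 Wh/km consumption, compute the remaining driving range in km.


Step 1: capacity retention = 100 - 0.886 * sqrt(6.83) = 100 - 0.886 * 2.6134 = 97.685%
Step 2: C_now = 78.19 * 97.685/100 = 76.38 Ah
Step 3: E_pack = V * C_now = 317 * 76.38 = 24212 Wh
Step 4: range = E_pack / consumption = 24212 / 206.9 = 117.0 km

117.0 km
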